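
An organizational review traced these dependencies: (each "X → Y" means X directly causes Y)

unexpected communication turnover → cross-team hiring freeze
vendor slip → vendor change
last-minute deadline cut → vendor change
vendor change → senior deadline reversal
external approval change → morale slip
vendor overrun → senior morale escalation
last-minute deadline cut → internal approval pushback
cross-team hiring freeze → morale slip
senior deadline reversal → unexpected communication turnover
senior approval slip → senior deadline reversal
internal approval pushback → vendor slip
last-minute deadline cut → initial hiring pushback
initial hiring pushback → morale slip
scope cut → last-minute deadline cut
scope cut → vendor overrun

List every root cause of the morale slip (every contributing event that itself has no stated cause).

Tracing upstream from the morale slip: the morale slip ← the initial hiring pushback ← the last-minute deadline cut ← the scope cut.
A separate upstream branch: the morale slip ← the cross-team hiring freeze ← the unexpected communication turnover ← the senior deadline reversal ← the senior approval slip.
A separate upstream branch: the morale slip ← the external approval change.
Each of those chain origins has no stated cause.

the external approval change, the scope cut, the senior approval slip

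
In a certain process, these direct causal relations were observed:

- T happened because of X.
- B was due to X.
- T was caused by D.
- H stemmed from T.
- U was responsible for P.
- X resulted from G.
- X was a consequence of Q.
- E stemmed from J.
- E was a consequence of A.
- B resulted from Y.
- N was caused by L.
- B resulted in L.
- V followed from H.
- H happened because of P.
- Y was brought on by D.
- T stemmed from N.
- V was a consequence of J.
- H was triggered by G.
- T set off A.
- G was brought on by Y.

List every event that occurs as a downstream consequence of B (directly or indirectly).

A, E, H, L, N, T, V

Direct effects: L.
2 steps out: N.
3 steps out: T.
4 steps out: A, H.
5 steps out: E, V.
Not reachable from it: D, U, Y, G, Q, X, J, P.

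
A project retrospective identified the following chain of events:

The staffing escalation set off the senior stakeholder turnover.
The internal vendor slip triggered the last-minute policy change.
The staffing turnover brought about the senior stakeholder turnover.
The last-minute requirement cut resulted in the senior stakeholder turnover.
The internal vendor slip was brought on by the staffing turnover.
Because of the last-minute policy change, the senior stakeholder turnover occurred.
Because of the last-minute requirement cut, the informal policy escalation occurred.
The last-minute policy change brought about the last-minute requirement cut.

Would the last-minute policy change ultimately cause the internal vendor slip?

The last-minute policy change leads to the last-minute requirement cut, the informal policy escalation, the senior stakeholder turnover; the internal vendor slip is not among them.

No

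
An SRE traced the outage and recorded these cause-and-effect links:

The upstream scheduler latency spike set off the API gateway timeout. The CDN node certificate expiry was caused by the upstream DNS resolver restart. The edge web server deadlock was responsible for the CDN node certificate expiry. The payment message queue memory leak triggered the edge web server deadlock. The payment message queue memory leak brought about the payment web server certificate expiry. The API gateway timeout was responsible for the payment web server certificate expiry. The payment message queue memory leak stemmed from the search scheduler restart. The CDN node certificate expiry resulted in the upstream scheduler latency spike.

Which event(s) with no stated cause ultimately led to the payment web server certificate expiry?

Tracing upstream from the payment web server certificate expiry: the payment web server certificate expiry ← the payment message queue memory leak ← the search scheduler restart.
A separate upstream branch: the payment web server certificate expiry ← the API gateway timeout ← the upstream scheduler latency spike ← the CDN node certificate expiry ← the upstream DNS resolver restart.
Each of those chain origins has no stated cause.

the search scheduler restart, the upstream DNS resolver restart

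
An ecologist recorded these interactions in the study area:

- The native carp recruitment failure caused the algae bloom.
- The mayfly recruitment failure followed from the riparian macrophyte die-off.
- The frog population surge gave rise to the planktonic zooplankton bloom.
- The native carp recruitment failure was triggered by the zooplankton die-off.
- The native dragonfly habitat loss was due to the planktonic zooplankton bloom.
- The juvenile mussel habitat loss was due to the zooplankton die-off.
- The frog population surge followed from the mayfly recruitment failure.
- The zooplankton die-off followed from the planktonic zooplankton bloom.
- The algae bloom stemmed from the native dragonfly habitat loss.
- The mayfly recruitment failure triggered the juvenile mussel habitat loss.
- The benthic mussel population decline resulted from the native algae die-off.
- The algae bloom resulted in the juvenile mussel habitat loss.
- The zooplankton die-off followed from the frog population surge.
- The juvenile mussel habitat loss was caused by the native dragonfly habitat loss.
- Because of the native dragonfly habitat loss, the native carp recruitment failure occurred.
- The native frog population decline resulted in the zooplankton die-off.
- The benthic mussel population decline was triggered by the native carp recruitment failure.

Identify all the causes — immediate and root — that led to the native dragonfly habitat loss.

Immediate cause of the native dragonfly habitat loss: the planktonic zooplankton bloom.
Further upstream: the riparian macrophyte die-off, the mayfly recruitment failure, the frog population surge.

the frog population surge, the mayfly recruitment failure, the planktonic zooplankton bloom, the riparian macrophyte die-off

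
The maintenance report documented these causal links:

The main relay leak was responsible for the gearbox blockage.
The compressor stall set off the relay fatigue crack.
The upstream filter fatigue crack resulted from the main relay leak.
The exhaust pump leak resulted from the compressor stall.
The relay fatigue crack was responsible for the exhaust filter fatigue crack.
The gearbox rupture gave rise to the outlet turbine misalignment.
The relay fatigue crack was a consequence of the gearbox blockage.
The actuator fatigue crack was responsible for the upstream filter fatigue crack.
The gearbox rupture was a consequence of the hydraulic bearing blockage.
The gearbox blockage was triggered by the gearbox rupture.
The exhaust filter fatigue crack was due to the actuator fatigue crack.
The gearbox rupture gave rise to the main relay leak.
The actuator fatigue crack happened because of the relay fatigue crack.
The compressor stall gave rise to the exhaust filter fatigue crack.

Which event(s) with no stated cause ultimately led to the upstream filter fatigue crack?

Tracing upstream from the upstream filter fatigue crack: the upstream filter fatigue crack ← the main relay leak ← the gearbox rupture ← the hydraulic bearing blockage.
A separate upstream branch: the upstream filter fatigue crack ← the actuator fatigue crack ← the relay fatigue crack ← the compressor stall.
Each of those chain origins has no stated cause.

the compressor stall, the hydraulic bearing blockage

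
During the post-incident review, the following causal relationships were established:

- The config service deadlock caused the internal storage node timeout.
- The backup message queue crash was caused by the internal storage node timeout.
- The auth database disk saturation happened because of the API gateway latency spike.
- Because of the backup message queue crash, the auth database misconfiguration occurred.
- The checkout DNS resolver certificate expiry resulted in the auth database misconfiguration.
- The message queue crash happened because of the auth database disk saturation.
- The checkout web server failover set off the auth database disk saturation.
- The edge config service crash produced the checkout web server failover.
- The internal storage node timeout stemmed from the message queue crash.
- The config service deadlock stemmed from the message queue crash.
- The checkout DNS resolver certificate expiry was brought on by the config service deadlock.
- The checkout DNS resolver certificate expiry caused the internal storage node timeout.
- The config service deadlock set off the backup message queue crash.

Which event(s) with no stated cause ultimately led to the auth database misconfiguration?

the API gateway latency spike, the edge config service crash

Tracing upstream from the auth database misconfiguration: the auth database misconfiguration ← the checkout DNS resolver certificate expiry ← the config service deadlock ← the message queue crash ← the auth database disk saturation ← the API gateway latency spike.
A separate upstream branch: the auth database misconfiguration ← the checkout DNS resolver certificate expiry ← the config service deadlock ← the message queue crash ← the auth database disk saturation ← the checkout web server failover ← the edge config service crash.
Each of those chain origins has no stated cause.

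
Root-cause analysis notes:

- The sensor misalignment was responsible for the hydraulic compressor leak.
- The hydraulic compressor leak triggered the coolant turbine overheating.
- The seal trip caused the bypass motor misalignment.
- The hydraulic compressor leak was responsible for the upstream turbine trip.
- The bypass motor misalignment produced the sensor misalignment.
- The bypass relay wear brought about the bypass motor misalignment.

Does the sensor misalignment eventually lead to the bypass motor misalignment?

The sensor misalignment leads to the hydraulic compressor leak, the coolant turbine overheating, the upstream turbine trip; the bypass motor misalignment is not among them.

No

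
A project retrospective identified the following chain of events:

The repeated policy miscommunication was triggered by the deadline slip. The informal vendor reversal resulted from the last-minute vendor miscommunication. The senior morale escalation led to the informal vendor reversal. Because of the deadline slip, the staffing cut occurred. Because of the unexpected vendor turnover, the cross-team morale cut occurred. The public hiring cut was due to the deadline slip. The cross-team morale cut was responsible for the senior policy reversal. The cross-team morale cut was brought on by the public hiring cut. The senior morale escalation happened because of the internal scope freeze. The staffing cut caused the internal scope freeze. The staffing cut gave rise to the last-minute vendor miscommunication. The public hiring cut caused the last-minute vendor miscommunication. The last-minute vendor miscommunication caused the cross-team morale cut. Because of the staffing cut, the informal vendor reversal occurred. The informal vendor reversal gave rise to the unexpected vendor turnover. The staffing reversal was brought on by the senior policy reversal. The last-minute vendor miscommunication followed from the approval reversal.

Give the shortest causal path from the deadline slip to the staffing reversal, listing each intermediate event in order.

the deadline slip → the public hiring cut → the cross-team morale cut → the senior policy reversal → the staffing reversal

the deadline slip → the public hiring cut
the public hiring cut → the cross-team morale cut
the cross-team morale cut → the senior policy reversal
the senior policy reversal → the staffing reversal
Length: 4 steps.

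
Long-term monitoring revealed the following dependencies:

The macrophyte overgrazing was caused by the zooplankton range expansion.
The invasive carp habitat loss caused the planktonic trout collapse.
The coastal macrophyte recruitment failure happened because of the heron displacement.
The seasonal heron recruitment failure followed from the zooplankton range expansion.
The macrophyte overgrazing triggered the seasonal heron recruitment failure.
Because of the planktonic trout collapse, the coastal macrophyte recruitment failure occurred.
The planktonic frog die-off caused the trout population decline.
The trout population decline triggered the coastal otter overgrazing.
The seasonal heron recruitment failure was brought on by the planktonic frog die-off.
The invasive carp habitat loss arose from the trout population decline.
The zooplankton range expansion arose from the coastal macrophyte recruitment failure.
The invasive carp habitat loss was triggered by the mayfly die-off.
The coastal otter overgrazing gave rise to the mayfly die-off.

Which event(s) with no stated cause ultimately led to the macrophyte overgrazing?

the heron displacement, the planktonic frog die-off

Tracing upstream from the macrophyte overgrazing: the macrophyte overgrazing ← the zooplankton range expansion ← the coastal macrophyte recruitment failure ← the planktonic trout collapse ← the invasive carp habitat loss ← the trout population decline ← the planktonic frog die-off.
A separate upstream branch: the macrophyte overgrazing ← the zooplankton range expansion ← the coastal macrophyte recruitment failure ← the heron displacement.
Each of those chain origins has no stated cause.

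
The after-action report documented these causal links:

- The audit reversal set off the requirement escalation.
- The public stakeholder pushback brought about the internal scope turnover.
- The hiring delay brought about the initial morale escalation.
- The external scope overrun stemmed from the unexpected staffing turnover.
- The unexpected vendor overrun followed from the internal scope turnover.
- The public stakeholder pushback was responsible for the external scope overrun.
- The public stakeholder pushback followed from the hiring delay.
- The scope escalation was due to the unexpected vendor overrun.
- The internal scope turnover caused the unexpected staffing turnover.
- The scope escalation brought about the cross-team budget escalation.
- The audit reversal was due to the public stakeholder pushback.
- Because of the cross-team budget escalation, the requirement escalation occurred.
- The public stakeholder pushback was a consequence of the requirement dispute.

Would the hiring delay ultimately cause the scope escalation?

Yes

There is a causal chain: the hiring delay → the public stakeholder pushback → the internal scope turnover → the unexpected vendor overrun → the scope escalation.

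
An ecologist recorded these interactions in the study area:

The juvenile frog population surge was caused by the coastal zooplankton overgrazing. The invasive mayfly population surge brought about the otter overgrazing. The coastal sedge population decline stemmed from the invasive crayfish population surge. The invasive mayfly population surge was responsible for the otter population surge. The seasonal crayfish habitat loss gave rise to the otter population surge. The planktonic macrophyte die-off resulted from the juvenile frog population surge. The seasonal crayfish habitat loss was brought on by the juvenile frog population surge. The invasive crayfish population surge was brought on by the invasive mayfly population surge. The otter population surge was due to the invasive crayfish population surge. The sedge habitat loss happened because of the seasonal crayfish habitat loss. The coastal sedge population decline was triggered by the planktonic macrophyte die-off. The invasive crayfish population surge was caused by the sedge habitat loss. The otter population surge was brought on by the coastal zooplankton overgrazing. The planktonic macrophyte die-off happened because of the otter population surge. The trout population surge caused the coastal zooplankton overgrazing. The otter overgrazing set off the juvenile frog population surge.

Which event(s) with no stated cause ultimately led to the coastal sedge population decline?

Tracing upstream from the coastal sedge population decline: the coastal sedge population decline ← the invasive crayfish population surge ← the invasive mayfly population surge.
A separate upstream branch: the coastal sedge population decline ← the planktonic macrophyte die-off ← the juvenile frog population surge ← the coastal zooplankton overgrazing ← the trout population surge.
Each of those chain origins has no stated cause.

the invasive mayfly population surge, the trout population surge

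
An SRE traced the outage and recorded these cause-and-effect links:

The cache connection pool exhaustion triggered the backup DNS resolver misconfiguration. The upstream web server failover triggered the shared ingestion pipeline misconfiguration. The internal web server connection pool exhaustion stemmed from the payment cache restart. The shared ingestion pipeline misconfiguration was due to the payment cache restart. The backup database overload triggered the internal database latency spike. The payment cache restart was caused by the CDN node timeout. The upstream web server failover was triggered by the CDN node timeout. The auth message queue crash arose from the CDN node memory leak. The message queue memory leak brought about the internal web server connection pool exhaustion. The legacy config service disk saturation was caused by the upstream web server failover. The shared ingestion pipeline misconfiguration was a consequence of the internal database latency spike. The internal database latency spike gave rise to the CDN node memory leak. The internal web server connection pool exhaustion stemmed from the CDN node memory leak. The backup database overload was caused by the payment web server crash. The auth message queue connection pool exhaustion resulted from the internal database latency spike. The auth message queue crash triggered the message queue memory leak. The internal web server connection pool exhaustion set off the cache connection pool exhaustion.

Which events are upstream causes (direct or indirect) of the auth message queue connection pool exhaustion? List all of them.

the backup database overload, the internal database latency spike, the payment web server crash

Immediate cause of the auth message queue connection pool exhaustion: the internal database latency spike.
Further upstream: the payment web server crash, the backup database overload.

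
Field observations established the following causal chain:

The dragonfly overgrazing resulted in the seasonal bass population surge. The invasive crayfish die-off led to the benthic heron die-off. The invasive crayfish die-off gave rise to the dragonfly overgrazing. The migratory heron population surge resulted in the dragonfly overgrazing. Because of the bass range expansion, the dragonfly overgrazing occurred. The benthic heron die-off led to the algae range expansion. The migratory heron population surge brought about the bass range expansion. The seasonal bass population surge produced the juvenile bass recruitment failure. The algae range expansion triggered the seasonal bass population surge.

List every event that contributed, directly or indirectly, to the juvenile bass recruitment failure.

the algae range expansion, the bass range expansion, the benthic heron die-off, the dragonfly overgrazing, the invasive crayfish die-off, the migratory heron population surge, the seasonal bass population surge

Immediate cause of the juvenile bass recruitment failure: the seasonal bass population surge.
Further upstream: the invasive crayfish die-off, the migratory heron population surge, the benthic heron die-off, the bass range expansion, the algae range expansion, the dragonfly overgrazing.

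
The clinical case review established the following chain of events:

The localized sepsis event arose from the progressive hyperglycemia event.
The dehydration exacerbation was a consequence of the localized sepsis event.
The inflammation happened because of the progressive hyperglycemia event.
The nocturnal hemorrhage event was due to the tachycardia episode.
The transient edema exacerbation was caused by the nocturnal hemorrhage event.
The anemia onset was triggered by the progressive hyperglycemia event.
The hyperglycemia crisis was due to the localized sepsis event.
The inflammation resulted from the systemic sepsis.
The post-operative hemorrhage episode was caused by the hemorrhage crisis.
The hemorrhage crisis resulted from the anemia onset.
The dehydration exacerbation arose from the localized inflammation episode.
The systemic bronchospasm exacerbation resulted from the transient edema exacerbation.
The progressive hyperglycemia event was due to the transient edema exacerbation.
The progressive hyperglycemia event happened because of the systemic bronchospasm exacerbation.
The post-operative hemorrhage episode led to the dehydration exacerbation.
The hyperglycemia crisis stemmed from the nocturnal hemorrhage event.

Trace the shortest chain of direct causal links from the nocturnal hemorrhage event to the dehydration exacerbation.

the nocturnal hemorrhage event → the transient edema exacerbation
the transient edema exacerbation → the progressive hyperglycemia event
the progressive hyperglycemia event → the localized sepsis event
the localized sepsis event → the dehydration exacerbation
Length: 4 steps.

the nocturnal hemorrhage event → the transient edema exacerbation → the progressive hyperglycemia event → the localized sepsis event → the dehydration exacerbation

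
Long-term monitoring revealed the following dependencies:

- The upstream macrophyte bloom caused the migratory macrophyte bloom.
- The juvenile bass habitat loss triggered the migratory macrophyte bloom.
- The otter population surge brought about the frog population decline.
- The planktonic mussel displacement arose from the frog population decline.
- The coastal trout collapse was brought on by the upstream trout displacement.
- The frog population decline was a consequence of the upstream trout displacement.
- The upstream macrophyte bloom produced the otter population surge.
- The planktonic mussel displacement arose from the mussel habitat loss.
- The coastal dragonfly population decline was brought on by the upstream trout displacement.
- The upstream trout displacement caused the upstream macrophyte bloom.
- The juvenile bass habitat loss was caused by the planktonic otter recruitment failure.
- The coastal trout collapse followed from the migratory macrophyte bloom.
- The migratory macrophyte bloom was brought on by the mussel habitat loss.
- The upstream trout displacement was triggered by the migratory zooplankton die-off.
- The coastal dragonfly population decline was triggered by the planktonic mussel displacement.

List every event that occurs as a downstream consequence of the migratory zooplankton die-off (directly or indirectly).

the coastal dragonfly population decline, the coastal trout collapse, the frog population decline, the migratory macrophyte bloom, the otter population surge, the planktonic mussel displacement, the upstream macrophyte bloom, the upstream trout displacement

Direct effects: the upstream trout displacement.
2 steps out: the upstream macrophyte bloom, the frog population decline, the coastal dragonfly population decline, the coastal trout collapse.
3 steps out: the otter population surge, the planktonic mussel displacement, the migratory macrophyte bloom.
Not reachable from it: the planktonic otter recruitment failure, the juvenile bass habitat loss, the mussel habitat loss.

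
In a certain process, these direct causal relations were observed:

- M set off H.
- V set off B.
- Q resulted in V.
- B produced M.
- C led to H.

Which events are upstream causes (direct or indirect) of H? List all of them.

Immediate causes of H: M, C.
Further upstream: Q, V, B.

B, C, M, Q, V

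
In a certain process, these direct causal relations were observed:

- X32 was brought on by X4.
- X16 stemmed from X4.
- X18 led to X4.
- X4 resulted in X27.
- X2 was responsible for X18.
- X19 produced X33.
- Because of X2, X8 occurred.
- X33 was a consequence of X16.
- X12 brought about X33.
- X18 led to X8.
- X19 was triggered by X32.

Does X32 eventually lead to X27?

X32 leads to X19, X33; X27 is not among them.

No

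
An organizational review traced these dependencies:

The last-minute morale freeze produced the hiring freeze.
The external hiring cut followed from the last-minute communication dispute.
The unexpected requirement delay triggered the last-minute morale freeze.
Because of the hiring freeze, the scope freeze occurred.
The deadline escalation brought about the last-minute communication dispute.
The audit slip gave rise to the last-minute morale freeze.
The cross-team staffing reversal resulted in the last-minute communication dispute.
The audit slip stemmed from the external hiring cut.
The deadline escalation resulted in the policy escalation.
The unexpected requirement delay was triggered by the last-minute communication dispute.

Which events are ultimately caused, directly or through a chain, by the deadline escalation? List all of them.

Direct effects: the policy escalation, the last-minute communication dispute.
2 steps out: the external hiring cut, the unexpected requirement delay.
3 steps out: the audit slip, the last-minute morale freeze.
4 steps out: the hiring freeze.
5 steps out: the scope freeze.
Not reachable from it: the cross-team staffing reversal.

the audit slip, the external hiring cut, the hiring freeze, the last-minute communication dispute, the last-minute morale freeze, the policy escalation, the scope freeze, the unexpected requirement delay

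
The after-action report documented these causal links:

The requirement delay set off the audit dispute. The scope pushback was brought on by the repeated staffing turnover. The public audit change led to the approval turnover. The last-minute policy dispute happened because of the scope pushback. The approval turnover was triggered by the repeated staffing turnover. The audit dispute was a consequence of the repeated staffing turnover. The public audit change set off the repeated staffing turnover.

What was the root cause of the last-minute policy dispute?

Tracing upstream from the last-minute policy dispute: the last-minute policy dispute ← the scope pushback ← the repeated staffing turnover ← the public audit change.
The public audit change has no stated cause, so it is the root.

the public audit change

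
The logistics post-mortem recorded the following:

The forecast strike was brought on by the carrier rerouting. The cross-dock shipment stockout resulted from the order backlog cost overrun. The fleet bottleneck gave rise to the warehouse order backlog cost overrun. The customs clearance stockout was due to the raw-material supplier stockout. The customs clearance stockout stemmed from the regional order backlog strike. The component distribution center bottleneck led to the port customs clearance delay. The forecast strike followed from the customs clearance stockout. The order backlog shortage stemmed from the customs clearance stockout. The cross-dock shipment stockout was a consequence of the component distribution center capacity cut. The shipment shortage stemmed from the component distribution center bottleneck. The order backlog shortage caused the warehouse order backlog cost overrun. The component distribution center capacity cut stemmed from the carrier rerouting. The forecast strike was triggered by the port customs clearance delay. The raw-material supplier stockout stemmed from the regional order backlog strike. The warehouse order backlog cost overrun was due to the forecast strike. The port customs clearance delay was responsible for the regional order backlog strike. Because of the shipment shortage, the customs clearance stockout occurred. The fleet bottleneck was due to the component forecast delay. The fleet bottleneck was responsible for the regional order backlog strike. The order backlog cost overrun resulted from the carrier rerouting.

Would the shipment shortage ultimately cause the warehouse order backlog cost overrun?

There is a causal chain: the shipment shortage → the customs clearance stockout → the forecast strike → the warehouse order backlog cost overrun.

Yes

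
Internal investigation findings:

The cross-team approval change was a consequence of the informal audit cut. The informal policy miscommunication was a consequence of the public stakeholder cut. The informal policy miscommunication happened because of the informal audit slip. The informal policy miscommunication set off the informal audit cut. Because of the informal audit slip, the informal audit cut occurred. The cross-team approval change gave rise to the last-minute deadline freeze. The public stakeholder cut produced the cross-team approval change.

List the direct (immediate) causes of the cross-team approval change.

Upstream contributors include the informal audit slip, the informal policy miscommunication, but only the informal audit cut, the public stakeholder cut feed directly into the cross-team approval change.

the informal audit cut, the public stakeholder cut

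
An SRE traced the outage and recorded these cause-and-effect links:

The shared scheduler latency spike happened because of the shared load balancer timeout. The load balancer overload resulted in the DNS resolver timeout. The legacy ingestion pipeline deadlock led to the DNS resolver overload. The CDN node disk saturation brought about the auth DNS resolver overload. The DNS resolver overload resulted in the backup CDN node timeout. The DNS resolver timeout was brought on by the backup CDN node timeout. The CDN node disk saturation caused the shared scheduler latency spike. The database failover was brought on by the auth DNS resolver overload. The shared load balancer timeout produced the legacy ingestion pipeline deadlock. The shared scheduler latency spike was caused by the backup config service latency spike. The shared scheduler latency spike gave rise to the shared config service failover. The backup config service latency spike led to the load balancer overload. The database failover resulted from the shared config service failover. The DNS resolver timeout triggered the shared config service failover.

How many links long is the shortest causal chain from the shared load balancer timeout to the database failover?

Shortest chain: the shared load balancer timeout → the shared scheduler latency spike → the shared config service failover → the database failover.

3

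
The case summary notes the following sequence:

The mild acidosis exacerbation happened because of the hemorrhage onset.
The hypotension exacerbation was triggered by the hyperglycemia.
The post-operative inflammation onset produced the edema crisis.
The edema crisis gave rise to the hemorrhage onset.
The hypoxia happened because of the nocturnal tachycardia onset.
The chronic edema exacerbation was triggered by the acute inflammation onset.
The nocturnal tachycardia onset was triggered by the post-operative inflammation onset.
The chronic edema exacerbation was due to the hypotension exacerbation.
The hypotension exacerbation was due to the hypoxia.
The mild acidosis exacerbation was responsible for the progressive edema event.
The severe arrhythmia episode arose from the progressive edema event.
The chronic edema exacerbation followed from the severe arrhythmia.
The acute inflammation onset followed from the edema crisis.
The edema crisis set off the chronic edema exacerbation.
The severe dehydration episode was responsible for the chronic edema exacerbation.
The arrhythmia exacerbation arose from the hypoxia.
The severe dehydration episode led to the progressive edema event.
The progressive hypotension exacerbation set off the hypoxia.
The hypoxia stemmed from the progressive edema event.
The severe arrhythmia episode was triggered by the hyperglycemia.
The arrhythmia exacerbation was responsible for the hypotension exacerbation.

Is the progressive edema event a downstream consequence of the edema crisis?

Yes

There is a causal chain: the edema crisis → the hemorrhage onset → the mild acidosis exacerbation → the progressive edema event.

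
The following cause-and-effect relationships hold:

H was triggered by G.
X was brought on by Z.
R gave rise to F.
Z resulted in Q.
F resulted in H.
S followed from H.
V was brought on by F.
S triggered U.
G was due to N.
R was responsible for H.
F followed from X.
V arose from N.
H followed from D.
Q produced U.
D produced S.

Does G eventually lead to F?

No

G leads to H, S, U; F is not among them.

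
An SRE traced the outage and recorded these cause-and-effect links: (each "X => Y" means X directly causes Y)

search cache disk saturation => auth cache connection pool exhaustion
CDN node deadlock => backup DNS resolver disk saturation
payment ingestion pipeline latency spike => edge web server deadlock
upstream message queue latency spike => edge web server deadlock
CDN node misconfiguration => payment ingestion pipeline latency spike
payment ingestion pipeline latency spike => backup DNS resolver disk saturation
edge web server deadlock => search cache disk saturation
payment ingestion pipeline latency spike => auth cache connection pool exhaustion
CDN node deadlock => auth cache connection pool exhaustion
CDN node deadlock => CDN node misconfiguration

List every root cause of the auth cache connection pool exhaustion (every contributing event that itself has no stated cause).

Tracing upstream from the auth cache connection pool exhaustion: the auth cache connection pool exhaustion ← the CDN node deadlock.
A separate upstream branch: the auth cache connection pool exhaustion ← the search cache disk saturation ← the edge web server deadlock ← the upstream message queue latency spike.
Each of those chain origins has no stated cause.

the CDN node deadlock, the upstream message queue latency spike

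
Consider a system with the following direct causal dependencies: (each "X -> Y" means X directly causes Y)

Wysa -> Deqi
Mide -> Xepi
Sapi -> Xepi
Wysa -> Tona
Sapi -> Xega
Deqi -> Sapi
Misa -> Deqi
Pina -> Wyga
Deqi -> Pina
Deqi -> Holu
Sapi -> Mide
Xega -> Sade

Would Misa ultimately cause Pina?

There is a causal chain: Misa → Deqi → Pina.

Yes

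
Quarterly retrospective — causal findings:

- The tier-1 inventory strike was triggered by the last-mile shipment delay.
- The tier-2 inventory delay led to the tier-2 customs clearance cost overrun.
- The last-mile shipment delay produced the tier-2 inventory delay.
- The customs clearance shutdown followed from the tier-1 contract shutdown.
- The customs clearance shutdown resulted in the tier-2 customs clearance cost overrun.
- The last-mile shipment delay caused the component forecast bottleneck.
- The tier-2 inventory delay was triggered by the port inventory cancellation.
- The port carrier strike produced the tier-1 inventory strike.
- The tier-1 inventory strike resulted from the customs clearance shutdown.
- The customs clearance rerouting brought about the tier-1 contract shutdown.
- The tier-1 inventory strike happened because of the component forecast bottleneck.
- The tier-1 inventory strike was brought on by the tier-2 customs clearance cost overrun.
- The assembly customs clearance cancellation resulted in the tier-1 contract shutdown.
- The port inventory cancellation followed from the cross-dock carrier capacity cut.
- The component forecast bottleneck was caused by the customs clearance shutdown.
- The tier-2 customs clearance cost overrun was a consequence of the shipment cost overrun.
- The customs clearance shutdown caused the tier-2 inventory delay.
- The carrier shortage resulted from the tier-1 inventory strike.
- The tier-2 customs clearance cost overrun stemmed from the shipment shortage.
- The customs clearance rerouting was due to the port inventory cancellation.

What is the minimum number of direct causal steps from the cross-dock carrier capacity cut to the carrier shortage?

5

Shortest chain: the cross-dock carrier capacity cut → the port inventory cancellation → the tier-2 inventory delay → the tier-2 customs clearance cost overrun → the tier-1 inventory strike → the carrier shortage.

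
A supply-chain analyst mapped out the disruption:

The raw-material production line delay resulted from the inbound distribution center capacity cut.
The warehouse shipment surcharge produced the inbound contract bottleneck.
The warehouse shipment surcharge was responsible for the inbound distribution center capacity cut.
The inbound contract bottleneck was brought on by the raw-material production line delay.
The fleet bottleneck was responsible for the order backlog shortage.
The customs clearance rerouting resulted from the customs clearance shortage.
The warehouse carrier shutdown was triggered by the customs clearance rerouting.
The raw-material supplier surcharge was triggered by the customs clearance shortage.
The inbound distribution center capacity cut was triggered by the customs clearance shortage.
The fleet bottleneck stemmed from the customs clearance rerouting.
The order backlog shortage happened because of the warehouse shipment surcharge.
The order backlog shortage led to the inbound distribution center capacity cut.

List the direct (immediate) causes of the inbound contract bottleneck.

Upstream contributors include the customs clearance shortage, the customs clearance rerouting, the fleet bottleneck, the order backlog shortage, the inbound distribution center capacity cut, but only the raw-material production line delay, the warehouse shipment surcharge feed directly into the inbound contract bottleneck.

the raw-material production line delay, the warehouse shipment surcharge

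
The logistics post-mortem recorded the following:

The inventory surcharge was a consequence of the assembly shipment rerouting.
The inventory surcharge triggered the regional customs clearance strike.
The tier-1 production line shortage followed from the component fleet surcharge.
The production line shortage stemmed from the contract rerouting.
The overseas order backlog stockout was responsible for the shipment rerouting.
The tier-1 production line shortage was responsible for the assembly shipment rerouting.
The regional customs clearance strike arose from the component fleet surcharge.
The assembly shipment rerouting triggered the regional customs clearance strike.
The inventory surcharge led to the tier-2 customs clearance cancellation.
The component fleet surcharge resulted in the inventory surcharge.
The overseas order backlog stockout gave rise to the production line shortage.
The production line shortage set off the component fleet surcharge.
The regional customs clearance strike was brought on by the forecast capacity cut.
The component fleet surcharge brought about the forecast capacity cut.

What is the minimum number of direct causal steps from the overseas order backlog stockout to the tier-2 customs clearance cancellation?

4

Shortest chain: the overseas order backlog stockout → the production line shortage → the component fleet surcharge → the inventory surcharge → the tier-2 customs clearance cancellation.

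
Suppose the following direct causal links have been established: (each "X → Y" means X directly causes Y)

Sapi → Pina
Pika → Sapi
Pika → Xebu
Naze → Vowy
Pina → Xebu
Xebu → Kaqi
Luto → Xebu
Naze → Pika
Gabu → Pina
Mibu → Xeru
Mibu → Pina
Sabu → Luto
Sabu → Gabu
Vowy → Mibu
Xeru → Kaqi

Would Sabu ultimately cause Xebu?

There is a causal chain: Sabu → Luto → Xebu.

Yes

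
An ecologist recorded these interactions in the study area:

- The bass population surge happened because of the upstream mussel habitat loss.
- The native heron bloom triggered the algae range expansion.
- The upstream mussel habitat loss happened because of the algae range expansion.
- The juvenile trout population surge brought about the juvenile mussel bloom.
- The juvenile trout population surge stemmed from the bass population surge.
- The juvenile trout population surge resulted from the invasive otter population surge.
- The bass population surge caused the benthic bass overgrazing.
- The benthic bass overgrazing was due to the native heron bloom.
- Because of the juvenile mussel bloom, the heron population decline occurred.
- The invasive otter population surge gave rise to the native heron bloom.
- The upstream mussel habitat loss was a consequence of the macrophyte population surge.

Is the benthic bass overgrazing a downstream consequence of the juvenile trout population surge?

The juvenile trout population surge leads to the juvenile mussel bloom, the heron population decline; the benthic bass overgrazing is not among them.

No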